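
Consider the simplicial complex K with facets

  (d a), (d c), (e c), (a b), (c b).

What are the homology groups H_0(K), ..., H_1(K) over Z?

We work with the vertex ordering a < b < c < d < e. The simplices of K, each written with vertices in increasing order, are:

  0-simplices (5): a, b, c, d, e
  1-simplices (5): ab, ad, bc, cd, ce

Hence C_0 ≅ Z^5, C_1 ≅ Z^5.

∂_1: C_1 → C_0 sends each edge [p,q] (with p < q) to q − p.
The 5×5 boundary matrix has rank 4 and Smith normal form diag(1,1,1,1).

Computing H_k = (kernel of ∂_k) / (image of ∂_{k+1}):

  H_0: rank C_0 − rank ∂_1 = 5 − 4 = 1, and the invariant factors of ∂_1 are all 1, so H_0 = Z.
  H_1: rank ker ∂_1 − rank ∂_2 = (5 − 4) − 0 = 1, and there is no ∂_2, so H_1 = Z.

H_0 = Z,  H_1 = Z.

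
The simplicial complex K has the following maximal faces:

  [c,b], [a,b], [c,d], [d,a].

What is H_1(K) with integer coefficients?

H_1 = Z.

Order the vertices as a < b < c < d. Listing each simplex with vertices in this order, K has dimension 1 with simplices:

  0-simplices (4): a, b, c, d
  1-simplices (4): ab, ad, bc, cd

Hence C_0 ≅ Z^4, C_1 ≅ Z^4.

∂_1: C_1 → C_0 sends each edge [p,q] (with p < q) to q − p.
As a 4×4 matrix over Z this has rank 3, with invariant factors (1,1,1).

Computing H_k = (kernel of ∂_k) / (image of ∂_{k+1}):

  H_1: rank ker ∂_1 − rank ∂_2 = (4 − 3) − 0 = 1, and there is no ∂_2, so H_1 ≅ Z.

(K is a triangulation of the circle S^1.)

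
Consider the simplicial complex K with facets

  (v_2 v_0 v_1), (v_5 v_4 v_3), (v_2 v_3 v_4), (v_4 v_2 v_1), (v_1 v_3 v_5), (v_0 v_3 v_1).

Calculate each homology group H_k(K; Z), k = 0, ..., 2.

H_0 = Z,  H_1 = Z,  H_2 = 0.

We work with the vertex ordering v_0 < v_1 < v_2 < v_3 < v_4 < v_5. The simplices of K, each written with vertices in increasing order, are:

  0-simplices (6): [v_0], [v_1], [v_2], [v_3], [v_4], [v_5]
  1-simplices (12): [v_0,v_1], [v_0,v_2], [v_0,v_3], [v_1,v_2], [v_1,v_3], [v_1,v_4], [v_1,v_5], [v_2,v_3], [v_2,v_4], [v_3,v_4], [v_3,v_5], [v_4,v_5]
  2-simplices (6): [v_0,v_1,v_2], [v_0,v_1,v_3], [v_1,v_2,v_4], [v_1,v_3,v_5], [v_2,v_3,v_4], [v_3,v_4,v_5]

Hence C_0 ≅ Z^6, C_1 ≅ Z^12, C_2 ≅ Z^6.

The boundary map ∂_1: C_1 → C_0 is given by ∂[p,q] = [q] − [p]. For instance
  ∂[v_1,v_4] = [v_4] − [v_1].
The resulting 6×12 matrix has rank 5, and its Smith normal form has invariant factors (1,1,1,1,1).

∂_2: C_2 → C_1 sends each 2-simplex [p,q,r] to [q,r] − [p,r] + [p,q]. For instance
  ∂[v_0,v_1,v_2] = [v_1,v_2] − [v_0,v_2] + [v_0,v_1],
  ∂[v_1,v_3,v_5] = [v_3,v_5] − [v_1,v_5] + [v_1,v_3].
As a 12×6 matrix over Z this has rank 6, with invariant factors (1,1,1,1,1,1).

Now H_k = ker ∂_k / im ∂_{k+1}, so:

  H_0: rank C_0 − rank ∂_1 = 6 − 5 = 1, and the invariant factors of ∂_1 are all 1, so H_0 ≅ Z.
  H_1: rank ker ∂_1 − rank ∂_2 = (12 − 5) − 6 = 1, and the invariant factors of ∂_2 are all 1, so H_1 ≅ Z.
  H_2: rank ker ∂_2 − rank ∂_3 = (6 − 6) − 0 = 0, and there is no ∂_3, so H_2 ≅ 0.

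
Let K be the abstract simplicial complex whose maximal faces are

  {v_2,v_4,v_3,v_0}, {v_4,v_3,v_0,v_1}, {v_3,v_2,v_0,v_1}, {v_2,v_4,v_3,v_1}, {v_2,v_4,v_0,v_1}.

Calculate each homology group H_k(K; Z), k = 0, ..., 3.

K has 5 vertices, 10 edges, 10 triangles, 5 3-simplices.
rank ∂_0 = 0, rank ∂_1 = 4 ⇒ b_0 = 5 − 0 − 4 = 1; all invariant factors of ∂_1 are 1 so no torsion. So H_0 = Z.
rank ∂_1 = 4, rank ∂_2 = 6 ⇒ b_1 = 10 − 4 − 6 = 0; all invariant factors of ∂_2 are 1 so no torsion. So H_1 = 0.
rank ∂_2 = 6, rank ∂_3 = 4 ⇒ b_2 = 10 − 6 − 4 = 0; all invariant factors of ∂_3 are 1 so no torsion. So H_2 = 0.
rank ∂_3 = 4, rank ∂_4 = 0 ⇒ b_3 = 5 − 4 − 0 = 1. So H_3 = Z.

H_0 ≅ Z,  H_1 = 0,  H_2 = 0,  H_3 ≅ Z.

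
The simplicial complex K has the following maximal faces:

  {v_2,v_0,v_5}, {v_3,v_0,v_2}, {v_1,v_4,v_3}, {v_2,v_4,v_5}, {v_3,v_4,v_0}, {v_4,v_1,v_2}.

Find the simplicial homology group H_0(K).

Order the vertices as v_0 < v_1 < v_2 < v_3 < v_4 < v_5. Listing each simplex with vertices in this order, K has dimension 2 with simplices:

  0-simplices (6): [v_0], [v_1], [v_2], [v_3], [v_4], [v_5]
  1-simplices (12): [v_0,v_2], [v_0,v_3], [v_0,v_4], [v_0,v_5], [v_1,v_2], [v_1,v_3], [v_1,v_4], [v_2,v_3], [v_2,v_4], [v_2,v_5], [v_3,v_4], [v_4,v_5]
  2-simplices (6): [v_0,v_2,v_3], [v_0,v_2,v_5], [v_0,v_3,v_4], [v_1,v_2,v_4], [v_1,v_3,v_4], [v_2,v_4,v_5]

Hence C_0 ≅ Z^6, C_1 ≅ Z^12, C_2 ≅ Z^6.

The boundary map ∂_1: C_1 → C_0 sends each edge [p,q] (with p < q) to q − p. For instance
  ∂[v_4,v_5] = [v_5] − [v_4].
The resulting 6×12 matrix has rank 5, and its Smith normal form has invariant factors (1,1,1,1,1).

∂_2: C_2 → C_1 acts by ∂[p,q,r] = [q,r] − [p,r] + [p,q]. For instance
  ∂[v_1,v_3,v_4] = [v_3,v_4] − [v_1,v_4] + [v_1,v_3],
  ∂[v_2,v_4,v_5] = [v_4,v_5] − [v_2,v_5] + [v_2,v_4].
This gives a 12×6 integer matrix of rank 6; reducing to Smith normal form yields diagonal entries (1,1,1,1,1,1).

From H_k ≅ ker(∂_k) / im(∂_{k+1}) we obtain:

  H_0: rank C_0 − rank ∂_1 = 6 − 5 = 1, and the invariant factors of ∂_1 are all 1, so H_0 = Z.

H_0 = Z.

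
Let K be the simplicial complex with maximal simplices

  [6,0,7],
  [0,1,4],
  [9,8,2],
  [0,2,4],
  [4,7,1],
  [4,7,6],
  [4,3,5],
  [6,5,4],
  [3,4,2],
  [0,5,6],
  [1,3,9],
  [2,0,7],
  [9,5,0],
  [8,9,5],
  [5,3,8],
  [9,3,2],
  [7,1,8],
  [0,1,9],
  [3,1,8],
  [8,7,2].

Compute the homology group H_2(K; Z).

H_2 ≅ 0.

Order the vertices as 0 < 1 < 2 < 3 < 4 < 5 < 6 < 7 < 8 < 9. Listing each simplex with vertices in this order, K has dimension 2 with simplices:

  0-simplices (10): [0], [1], [2], [3], [4], [5], [6], [7], [8], [9]
  1-simplices (30): (30 of them)
  2-simplices (20): (20 of them)

Hence C_0 ≅ Z^10, C_1 ≅ Z^30, C_2 ≅ Z^20.

The boundary map ∂_1: C_1 → C_0 is given by ∂[p,q] = [q] − [p]. For instance
  ∂[4,7] = [7] − [4].
This gives a 10×30 integer matrix of rank 9; reducing to Smith normal form yields diagonal entries (1,1,1,1,1,1,1,1,1).

The boundary map ∂_2: C_2 → C_1 maps a triangle to the signed sum of its edges. For instance
  ∂[2,3,4] = [3,4] − [2,4] + [2,3],
  ∂[0,1,4] = [1,4] − [0,4] + [0,1].
The resulting 30×20 matrix has rank 20, and its Smith normal form has invariant factors (1,1,1,1,1,1,1,1,1,1,1,1,1,1,1,1,1,1,1,2).

Now H_k = ker ∂_k / im ∂_{k+1}, so:

  H_2: rank ker ∂_2 − rank ∂_3 = (20 − 20) − 0 = 0, and there is no ∂_3, so H_2 ≅ 0.

(K is a triangulation of the Klein bottle.)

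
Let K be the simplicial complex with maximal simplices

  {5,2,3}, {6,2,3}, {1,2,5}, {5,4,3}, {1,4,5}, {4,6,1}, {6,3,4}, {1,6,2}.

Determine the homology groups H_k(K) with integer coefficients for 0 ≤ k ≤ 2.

H_0 ≅ Z,  H_1 = 0,  H_2 ≅ Z.

Fix the vertex order 1 < 2 < 3 < 4 < 5 < 6 and write every simplex with vertices in increasing order. Then dim K = 2 and the simplices of K are:

  0-simplices (6): [1], [2], [3], [4], [5], [6]
  1-simplices (12): [1,2], [1,4], [1,5], [1,6], [2,3], [2,5], [2,6], [3,4], [3,5], [3,6], [4,5], [4,6]
  2-simplices (8): [1,2,5], [1,2,6], [1,4,5], [1,4,6], [2,3,5], [2,3,6], [3,4,5], [3,4,6]

giving chain groups C_0 ≅ Z^6, C_1 ≅ Z^12, C_2 ≅ Z^8.

Boundary ∂_1: C_1 → C_0 sends each edge [p,q] (with p < q) to q − p.
The 6×12 boundary matrix has rank 5 and Smith normal form diag(1,1,1,1,1).

∂_2: C_2 → C_1 maps a triangle to the signed sum of its edges. For instance
  ∂[1,2,6] = [2,6] − [1,6] + [1,2],
  ∂[2,3,5] = [3,5] − [2,5] + [2,3].
The 12×8 boundary matrix has rank 7 and Smith normal form diag(1,1,1,1,1,1,1).

Computing H_k = (kernel of ∂_k) / (image of ∂_{k+1}):

  H_0: rank C_0 − rank ∂_1 = 6 − 5 = 1, and the invariant factors of ∂_1 are all 1, so H_0 ≅ Z.
  H_1: rank ker ∂_1 − rank ∂_2 = (12 − 5) − 7 = 0, and the invariant factors of ∂_2 are all 1, so H_1 ≅ 0.
  H_2: rank ker ∂_2 − rank ∂_3 = (8 − 7) − 0 = 1, and there is no ∂_3, so H_2 ≅ Z.

As a check, the Euler characteristic is 6 − 12 + 8 = 2, which agrees with 1 − 0 + 1 = 2.
(K is a triangulation of the 2-sphere S^2.)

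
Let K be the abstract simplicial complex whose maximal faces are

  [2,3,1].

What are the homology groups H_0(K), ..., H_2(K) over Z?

H_0 ≅ Z,  H_1 = 0,  H_2 = 0.

K has 3 vertices, 3 edges, 1 triangle.
rank ∂_0 = 0, rank ∂_1 = 2 ⇒ b_0 = 3 − 0 − 2 = 1; all invariant factors of ∂_1 are 1 so no torsion. So H_0 = Z.
rank ∂_1 = 2, rank ∂_2 = 1 ⇒ b_1 = 3 − 2 − 1 = 0; all invariant factors of ∂_2 are 1 so no torsion. So H_1 = 0.
rank ∂_2 = 1, rank ∂_3 = 0 ⇒ b_2 = 1 − 1 − 0 = 0. So H_2 = 0.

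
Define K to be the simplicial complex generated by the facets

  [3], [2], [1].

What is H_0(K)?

Fix the vertex order 1 < 2 < 3 and write every simplex with vertices in increasing order. Then dim K = 0 and the simplices of K are:

  0-simplices (3): [1], [2], [3]

Hence C_0 ≅ Z^3.

From H_k ≅ ker(∂_k) / im(∂_{k+1}) we obtain:

  H_0: rank C_0 − rank ∂_1 = 3 − 0 = 3, and there is no ∂_1, so H_0 = Z^3.

(K is a triangulation of a set of 3 points.)

H_0 = Z^3.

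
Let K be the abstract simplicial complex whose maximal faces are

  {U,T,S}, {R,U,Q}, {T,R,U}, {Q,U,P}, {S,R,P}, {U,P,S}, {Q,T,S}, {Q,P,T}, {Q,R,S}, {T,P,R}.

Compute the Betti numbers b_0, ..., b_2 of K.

Order the vertices as P < Q < R < S < T < U. Listing each simplex with vertices in this order, K has dimension 2 with simplices:

  0-simplices (6): P, Q, R, S, T, U
  1-simplices (15): PQ, PR, PS, PT, PU, QR, QS, QT, QU, RS, RT, RU, ST, SU, TU
  2-simplices (10): PQT, PQU, PRS, PRT, PSU, QRS, QRU, QST, RTU, STU

so the chain groups are C_0 ≅ Z^6, C_1 ≅ Z^15, C_2 ≅ Z^10.

∂_1: C_1 → C_0 sends each edge [p,q] (with p < q) to q − p. For instance
  ∂RU = U − R.
The 6×15 boundary matrix has rank 5 and Smith normal form diag(1,1,1,1,1).

The boundary map ∂_2: C_2 → C_1 maps a triangle to the signed sum of its edges. For instance
  ∂STU = TU − SU + ST,
  ∂PRS = RS − PS + PR.
This gives a 15×10 integer matrix of rank 10; reducing to Smith normal form yields diagonal entries (1,1,1,1,1,1,1,1,1,2).

Now H_k = ker ∂_k / im ∂_{k+1}, so:

  H_0: rank C_0 − rank ∂_1 = 6 − 5 = 1, and the invariant factors of ∂_1 are all 1, so H_0 ≅ Z.
  H_1: rank ker ∂_1 − rank ∂_2 = (15 − 5) − 10 = 0, and ∂_2 has invariant factor 2 > 1, so H_1 ≅ Z/2.
  H_2: rank ker ∂_2 − rank ∂_3 = (10 − 10) − 0 = 0, and there is no ∂_3, so H_2 ≅ 0.

As a check, the Euler characteristic is 6 − 15 + 10 = 1, which agrees with 1 − 0 + 0 = 1.

Hence the Betti numbers are b_0 = 1, b_1 = 0, b_2 = 0.

b_0 = 1, b_1 = 0, b_2 = 0.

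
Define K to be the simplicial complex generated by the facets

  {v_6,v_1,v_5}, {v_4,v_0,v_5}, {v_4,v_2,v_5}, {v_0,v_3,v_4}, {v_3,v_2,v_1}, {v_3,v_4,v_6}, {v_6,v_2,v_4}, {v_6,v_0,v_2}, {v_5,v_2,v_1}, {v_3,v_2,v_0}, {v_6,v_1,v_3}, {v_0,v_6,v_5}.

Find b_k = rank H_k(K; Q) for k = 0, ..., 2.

b_0 = 1, b_1 = 0, b_2 = 0.

Take the total order v_0 < v_1 < v_2 < v_3 < v_4 < v_5 < v_6 on the vertex set. Then K (dimension 2) consists of the simplices:

  0-simplices (7): [v_0], [v_1], [v_2], [v_3], [v_4], [v_5], [v_6]
  1-simplices (18): (18 of them)
  2-simplices (12): (12 of them)

Hence C_0 ≅ Z^7, C_1 ≅ Z^18, C_2 ≅ Z^12.

The boundary map ∂_1: C_1 → C_0 maps an edge to its endpoints' difference, ∂[p,q] = q − p. For instance
  ∂[v_3,v_4] = [v_4] − [v_3].
The 7×18 boundary matrix has rank 6 and Smith normal form diag(1,1,1,1,1,1).

∂_2: C_2 → C_1 maps a triangle to the signed sum of its edges. For instance
  ∂[v_0,v_2,v_6] = [v_2,v_6] − [v_0,v_6] + [v_0,v_2],
  ∂[v_1,v_2,v_3] = [v_2,v_3] − [v_1,v_3] + [v_1,v_2].
This gives a 18×12 integer matrix of rank 12; reducing to Smith normal form yields diagonal entries (1,1,1,1,1,1,1,1,1,1,1,2).

Reading off H_k = ker ∂_k / im ∂_{k+1}:

  H_0: rank C_0 − rank ∂_1 = 7 − 6 = 1, and the invariant factors of ∂_1 are all 1, so H_0 ≅ Z.
  H_1: rank ker ∂_1 − rank ∂_2 = (18 − 6) − 12 = 0, and ∂_2 has invariant factor 2 > 1, so H_1 ≅ Z/2.
  H_2: rank ker ∂_2 − rank ∂_3 = (12 − 12) − 0 = 0, and there is no ∂_3, so H_2 ≅ 0.

As a check, the Euler characteristic is 7 − 18 + 12 = 1, which agrees with 1 − 0 + 0 = 1.
(K is a triangulation of the real projective plane RP^2.)

Hence the Betti numbers are b_0 = 1, b_1 = 0, b_2 = 0.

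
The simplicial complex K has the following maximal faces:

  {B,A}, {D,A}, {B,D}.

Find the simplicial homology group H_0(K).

Fix the vertex order A < B < D and write every simplex with vertices in increasing order. Then dim K = 1 and the simplices of K are:

  0-simplices (3): A, B, D
  1-simplices (3): AB, AD, BD

so the chain groups are C_0 ≅ Z^3, C_1 ≅ Z^3.

∂_1: C_1 → C_0 sends each edge [p,q] (with p < q) to q − p.
This gives a 3×3 integer matrix of rank 2; reducing to Smith normal form yields diagonal entries (1,1).

Now H_k = ker ∂_k / im ∂_{k+1}, so:

  H_0: rank C_0 − rank ∂_1 = 3 − 2 = 1, and the invariant factors of ∂_1 are all 1, so H_0 ≅ Z.

H_0 ≅ Z.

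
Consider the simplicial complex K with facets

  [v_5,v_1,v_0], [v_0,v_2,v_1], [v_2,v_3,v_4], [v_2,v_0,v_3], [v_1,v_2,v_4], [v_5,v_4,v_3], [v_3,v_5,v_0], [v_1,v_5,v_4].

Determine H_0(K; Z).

Fix the vertex order v_0 < v_1 < v_2 < v_3 < v_4 < v_5 and write every simplex with vertices in increasing order. Then dim K = 2 and the simplices of K are:

  0-simplices (6): [v_0], [v_1], [v_2], [v_3], [v_4], [v_5]
  1-simplices (12): [v_0,v_1], [v_0,v_2], [v_0,v_3], [v_0,v_5], [v_1,v_2], [v_1,v_4], [v_1,v_5], [v_2,v_3], [v_2,v_4], [v_3,v_4], [v_3,v_5], [v_4,v_5]
  2-simplices (8): [v_0,v_1,v_2], [v_0,v_1,v_5], [v_0,v_2,v_3], [v_0,v_3,v_5], [v_1,v_2,v_4], [v_1,v_4,v_5], [v_2,v_3,v_4], [v_3,v_4,v_5]

giving chain groups C_0 ≅ Z^6, C_1 ≅ Z^12, C_2 ≅ Z^8.

The boundary map ∂_1: C_1 → C_0 maps an edge to its endpoints' difference, ∂[p,q] = q − p. For instance
  ∂[v_0,v_3] = [v_3] − [v_0].
This gives a 6×12 integer matrix of rank 5; reducing to Smith normal form yields diagonal entries (1,1,1,1,1).

∂_2: C_2 → C_1 sends each 2-simplex [p,q,r] to [q,r] − [p,r] + [p,q]. For instance
  ∂[v_0,v_3,v_5] = [v_3,v_5] − [v_0,v_5] + [v_0,v_3],
  ∂[v_3,v_4,v_5] = [v_4,v_5] − [v_3,v_5] + [v_3,v_4].
The 12×8 boundary matrix has rank 7 and Smith normal form diag(1,1,1,1,1,1,1).

Reading off H_k = ker ∂_k / im ∂_{k+1}:

  H_0: rank C_0 − rank ∂_1 = 6 − 5 = 1, and the invariant factors of ∂_1 are all 1, so H_0 = Z.

H_0 = Z.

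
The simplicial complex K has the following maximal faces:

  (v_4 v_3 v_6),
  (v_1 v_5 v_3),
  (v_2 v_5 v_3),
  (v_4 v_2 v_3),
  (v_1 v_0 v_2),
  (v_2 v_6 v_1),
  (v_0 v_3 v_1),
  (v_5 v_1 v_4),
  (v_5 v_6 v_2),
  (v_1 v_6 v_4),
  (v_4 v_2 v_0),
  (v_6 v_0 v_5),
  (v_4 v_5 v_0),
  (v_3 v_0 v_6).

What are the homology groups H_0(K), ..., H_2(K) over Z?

Take the total order v_0 < v_1 < v_2 < v_3 < v_4 < v_5 < v_6 on the vertex set. Then K (dimension 2) consists of the simplices:

  0-simplices (7): [v_0], [v_1], [v_2], [v_3], [v_4], [v_5], [v_6]
  1-simplices (21): (21 of them)
  2-simplices (14): (14 of them)

Hence C_0 ≅ Z^7, C_1 ≅ Z^21, C_2 ≅ Z^14.

Boundary ∂_1: C_1 → C_0 sends each edge [p,q] (with p < q) to q − p. For instance
  ∂[v_2,v_6] = [v_6] − [v_2].
The 7×21 boundary matrix has rank 6 and Smith normal form diag(1,1,1,1,1,1).

The boundary map ∂_2: C_2 → C_1 acts by ∂[p,q,r] = [q,r] − [p,r] + [p,q]. For instance
  ∂[v_0,v_1,v_2] = [v_1,v_2] − [v_0,v_2] + [v_0,v_1],
  ∂[v_1,v_4,v_6] = [v_4,v_6] − [v_1,v_6] + [v_1,v_4].
As a 21×14 matrix over Z this has rank 13, with invariant factors (1,1,1,1,1,1,1,1,1,1,1,1,1).

From H_k ≅ ker(∂_k) / im(∂_{k+1}) we obtain:

  H_0: rank C_0 − rank ∂_1 = 7 − 6 = 1, and the invariant factors of ∂_1 are all 1, so H_0 = Z.
  H_1: rank ker ∂_1 − rank ∂_2 = (21 − 6) − 13 = 2, and the invariant factors of ∂_2 are all 1, so H_1 = Z^2.
  H_2: rank ker ∂_2 − rank ∂_3 = (14 − 13) − 0 = 1, and there is no ∂_3, so H_2 = Z.

As a check, the Euler characteristic is 7 − 21 + 14 = 0, which agrees with 1 − 2 + 1 = 0.

H_0 = Z,  H_1 = Z^2,  H_2 = Z.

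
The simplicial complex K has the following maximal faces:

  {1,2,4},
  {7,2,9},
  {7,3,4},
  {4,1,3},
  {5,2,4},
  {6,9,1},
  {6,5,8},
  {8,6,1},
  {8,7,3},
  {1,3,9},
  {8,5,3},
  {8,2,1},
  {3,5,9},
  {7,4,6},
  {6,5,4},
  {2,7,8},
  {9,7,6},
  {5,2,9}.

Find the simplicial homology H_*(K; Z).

H_0 = Z,  H_1 = Z^2,  H_2 = Z.

Order the vertices as 1 < 2 < 3 < 4 < 5 < 6 < 7 < 8 < 9. Listing each simplex with vertices in this order, K has dimension 2 with simplices:

  0-simplices (9): [1], [2], [3], [4], [5], [6], [7], [8], [9]
  1-simplices (27): (27 of them)
  2-simplices (18): [1,2,4], [1,2,8], [1,3,4], [1,3,9], [1,6,8], [1,6,9], [2,4,5], [2,5,9], [2,7,8], [2,7,9], [3,4,7], [3,5,8], [3,5,9], [3,7,8], [4,5,6], [4,6,7], [5,6,8], [6,7,9]

so the chain groups are C_0 ≅ Z^9, C_1 ≅ Z^27, C_2 ≅ Z^18.

Boundary ∂_1: C_1 → C_0 maps an edge to its endpoints' difference, ∂[p,q] = q − p. For instance
  ∂[5,8] = [8] − [5].
This gives a 9×27 integer matrix of rank 8; reducing to Smith normal form yields diagonal entries (1,1,1,1,1,1,1,1).

Boundary ∂_2: C_2 → C_1 acts by ∂[p,q,r] = [q,r] − [p,r] + [p,q]. For instance
  ∂[1,2,4] = [2,4] − [1,4] + [1,2],
  ∂[2,4,5] = [4,5] − [2,5] + [2,4].
This gives a 27×18 integer matrix of rank 17; reducing to Smith normal form yields diagonal entries (1,1,1,1,1,1,1,1,1,1,1,1,1,1,1,1,1).

Computing H_k = (kernel of ∂_k) / (image of ∂_{k+1}):

  H_0: rank C_0 − rank ∂_1 = 9 − 8 = 1, and the invariant factors of ∂_1 are all 1, so H_0 ≅ Z.
  H_1: rank ker ∂_1 − rank ∂_2 = (27 − 8) − 17 = 2, and the invariant factors of ∂_2 are all 1, so H_1 ≅ Z^2.
  H_2: rank ker ∂_2 − rank ∂_3 = (18 − 17) − 0 = 1, and there is no ∂_3, so H_2 ≅ Z.

As a check, the Euler characteristic is 9 − 27 + 18 = 0, which agrees with 1 − 2 + 1 = 0.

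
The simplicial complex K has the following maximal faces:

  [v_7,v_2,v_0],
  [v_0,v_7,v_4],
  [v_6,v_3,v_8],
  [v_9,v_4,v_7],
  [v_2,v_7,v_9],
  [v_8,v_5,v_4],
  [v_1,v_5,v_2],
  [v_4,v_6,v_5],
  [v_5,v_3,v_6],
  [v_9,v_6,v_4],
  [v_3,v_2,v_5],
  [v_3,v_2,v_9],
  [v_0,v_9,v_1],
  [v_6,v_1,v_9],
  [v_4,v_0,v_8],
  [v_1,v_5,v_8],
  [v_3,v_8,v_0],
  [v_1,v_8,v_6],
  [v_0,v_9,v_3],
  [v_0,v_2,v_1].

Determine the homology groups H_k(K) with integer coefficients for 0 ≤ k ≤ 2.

We work with the vertex ordering v_0 < v_1 < v_2 < v_3 < v_4 < v_5 < v_6 < v_7 < v_8 < v_9. The simplices of K, each written with vertices in increasing order, are:

  0-simplices (10): [v_0], [v_1], [v_2], [v_3], [v_4], [v_5], [v_6], [v_7], [v_8], [v_9]
  1-simplices (30): (30 of them)
  2-simplices (20): (20 of them)

so the chain groups are C_0 ≅ Z^10, C_1 ≅ Z^30, C_2 ≅ Z^20.

∂_1: C_1 → C_0 maps an edge to its endpoints' difference, ∂[p,q] = q − p. For instance
  ∂[v_5,v_8] = [v_8] − [v_5].
This gives a 10×30 integer matrix of rank 9; reducing to Smith normal form yields diagonal entries (1,1,1,1,1,1,1,1,1).

Boundary ∂_2: C_2 → C_1 maps a triangle to the signed sum of its edges. For instance
  ∂[v_1,v_5,v_8] = [v_5,v_8] − [v_1,v_8] + [v_1,v_5],
  ∂[v_1,v_2,v_5] = [v_2,v_5] − [v_1,v_5] + [v_1,v_2].
The resulting 30×20 matrix has rank 20, and its Smith normal form has invariant factors (1,1,1,1,1,1,1,1,1,1,1,1,1,1,1,1,1,1,1,2).

Computing H_k = (kernel of ∂_k) / (image of ∂_{k+1}):

  H_0: rank C_0 − rank ∂_1 = 10 − 9 = 1, and the invariant factors of ∂_1 are all 1, so H_0 = Z.
  H_1: rank ker ∂_1 − rank ∂_2 = (30 − 9) − 20 = 1, and ∂_2 has invariant factor 2 > 1, so H_1 = Z ⊕ Z_2.
  H_2: rank ker ∂_2 − rank ∂_3 = (20 − 20) − 0 = 0, and there is no ∂_3, so H_2 = 0.

H_0 ≅ Z,  H_1 ≅ Z ⊕ Z_2,  H_2 = 0.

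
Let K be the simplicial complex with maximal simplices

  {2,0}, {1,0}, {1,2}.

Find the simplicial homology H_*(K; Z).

H_0 = Z,  H_1 = Z.

Fix the vertex order 0 < 1 < 2 and write every simplex with vertices in increasing order. Then dim K = 1 and the simplices of K are:

  0-simplices (3): [0], [1], [2]
  1-simplices (3): [0,1], [0,2], [1,2]

giving chain groups C_0 ≅ Z^3, C_1 ≅ Z^3.

The boundary map ∂_1: C_1 → C_0 sends each edge [p,q] (with p < q) to q − p.
The resulting 3×3 matrix has rank 2, and its Smith normal form has invariant factors (1,1).

Reading off H_k = ker ∂_k / im ∂_{k+1}:

  H_0: rank C_0 − rank ∂_1 = 3 − 2 = 1, and the invariant factors of ∂_1 are all 1, so H_0 ≅ Z.
  H_1: rank ker ∂_1 − rank ∂_2 = (3 − 2) − 0 = 1, and there is no ∂_2, so H_1 ≅ Z.

(K is a triangulation of the circle S^1.)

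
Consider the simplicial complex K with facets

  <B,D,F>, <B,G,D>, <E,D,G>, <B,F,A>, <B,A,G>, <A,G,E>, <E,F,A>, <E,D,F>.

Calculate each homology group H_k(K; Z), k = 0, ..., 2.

H_0 ≅ Z,  H_1 = 0,  H_2 ≅ Z.

Order the vertices as A < B < D < E < F < G. Listing each simplex with vertices in this order, K has dimension 2 with simplices:

  0-simplices (6): A, B, D, E, F, G
  1-simplices (12): AB, AE, AF, AG, BD, BF, BG, DE, DF, DG, EF, EG
  2-simplices (8): ABF, ABG, AEF, AEG, BDF, BDG, DEF, DEG

Hence C_0 ≅ Z^6, C_1 ≅ Z^12, C_2 ≅ Z^8.

Boundary ∂_1: C_1 → C_0 sends each edge [p,q] (with p < q) to q − p. For instance
  ∂DG = G − D.
As a 6×12 matrix over Z this has rank 5, with invariant factors (1,1,1,1,1).

Boundary ∂_2: C_2 → C_1 sends each 2-simplex [p,q,r] to [q,r] − [p,r] + [p,q]. For instance
  ∂BDG = DG − BG + BD,
  ∂DEG = EG − DG + DE.
As a 12×8 matrix over Z this has rank 7, with invariant factors (1,1,1,1,1,1,1).

From H_k ≅ ker(∂_k) / im(∂_{k+1}) we obtain:

  H_0: rank C_0 − rank ∂_1 = 6 − 5 = 1, and the invariant factors of ∂_1 are all 1, so H_0 = Z.
  H_1: rank ker ∂_1 − rank ∂_2 = (12 − 5) − 7 = 0, and the invariant factors of ∂_2 are all 1, so H_1 = 0.
  H_2: rank ker ∂_2 − rank ∂_3 = (8 − 7) − 0 = 1, and there is no ∂_3, so H_2 = Z.

(K is a triangulation of the 2-sphere S^2.)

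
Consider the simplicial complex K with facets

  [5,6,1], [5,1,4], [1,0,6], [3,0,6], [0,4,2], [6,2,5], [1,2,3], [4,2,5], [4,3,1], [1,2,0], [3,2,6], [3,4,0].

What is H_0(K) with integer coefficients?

Order the vertices as 0 < 1 < 2 < 3 < 4 < 5 < 6. Listing each simplex with vertices in this order, K has dimension 2 with simplices:

  0-simplices (7): [0], [1], [2], [3], [4], [5], [6]
  1-simplices (18): [0,1], [0,2], [0,3], [0,4], [0,6], [1,2], [1,3], [1,4], [1,5], [1,6], [2,3], [2,4], [2,5], [2,6], [3,4], [3,6], [4,5], [5,6]
  2-simplices (12): [0,1,2], [0,1,6], [0,2,4], [0,3,4], [0,3,6], [1,2,3], [1,3,4], [1,4,5], [1,5,6], [2,3,6], [2,4,5], [2,5,6]

Hence C_0 ≅ Z^7, C_1 ≅ Z^18, C_2 ≅ Z^12.

∂_1: C_1 → C_0 maps an edge to its endpoints' difference, ∂[p,q] = q − p. For instance
  ∂[0,4] = [4] − [0].
The 7×18 boundary matrix has rank 6 and Smith normal form diag(1,1,1,1,1,1).

The boundary map ∂_2: C_2 → C_1 acts by ∂[p,q,r] = [q,r] − [p,r] + [p,q]. For instance
  ∂[1,5,6] = [5,6] − [1,6] + [1,5],
  ∂[2,5,6] = [5,6] − [2,6] + [2,5].
The resulting 18×12 matrix has rank 12, and its Smith normal form has invariant factors (1,1,1,1,1,1,1,1,1,1,1,2).

Now H_k = ker ∂_k / im ∂_{k+1}, so:

  H_0: rank C_0 − rank ∂_1 = 7 − 6 = 1, and the invariant factors of ∂_1 are all 1, so H_0 ≅ Z.

(K is a triangulation of the real projective plane RP^2.)

H_0 ≅ Z.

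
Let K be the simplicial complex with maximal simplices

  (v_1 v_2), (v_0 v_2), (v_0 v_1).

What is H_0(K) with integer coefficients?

H_0 = Z.

We work with the vertex ordering v_0 < v_1 < v_2. The simplices of K, each written with vertices in increasing order, are:

  0-simplices (3): [v_0], [v_1], [v_2]
  1-simplices (3): [v_0,v_1], [v_0,v_2], [v_1,v_2]

giving chain groups C_0 ≅ Z^3, C_1 ≅ Z^3.

Boundary ∂_1: C_1 → C_0 maps an edge to its endpoints' difference, ∂[p,q] = q − p.
This gives a 3×3 integer matrix of rank 2; reducing to Smith normal form yields diagonal entries (1,1).

From H_k ≅ ker(∂_k) / im(∂_{k+1}) we obtain:

  H_0: rank C_0 − rank ∂_1 = 3 − 2 = 1, and the invariant factors of ∂_1 are all 1, so H_0 ≅ Z.

(K is a triangulation of the circle S^1.)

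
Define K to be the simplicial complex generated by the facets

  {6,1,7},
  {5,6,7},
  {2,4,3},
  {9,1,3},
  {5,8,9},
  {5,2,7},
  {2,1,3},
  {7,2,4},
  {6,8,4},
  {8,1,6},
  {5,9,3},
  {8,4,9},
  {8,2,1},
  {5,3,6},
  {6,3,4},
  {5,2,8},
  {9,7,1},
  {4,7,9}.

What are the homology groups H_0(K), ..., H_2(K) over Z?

Fix the vertex order 1 < 2 < 3 < 4 < 5 < 6 < 7 < 8 < 9 and write every simplex with vertices in increasing order. Then dim K = 2 and the simplices of K are:

  0-simplices (9): [1], [2], [3], [4], [5], [6], [7], [8], [9]
  1-simplices (27): (27 of them)
  2-simplices (18): [1,2,3], [1,2,8], [1,3,9], [1,6,7], [1,6,8], [1,7,9], [2,3,4], [2,4,7], [2,5,7], [2,5,8], [3,4,6], [3,5,6], [3,5,9], [4,6,8], [4,7,9], [4,8,9], [5,6,7], [5,8,9]

Hence C_0 ≅ Z^9, C_1 ≅ Z^27, C_2 ≅ Z^18.

Boundary ∂_1: C_1 → C_0 is given by ∂[p,q] = [q] − [p]. For instance
  ∂[5,7] = [7] − [5].
The 9×27 boundary matrix has rank 8 and Smith normal form diag(1,1,1,1,1,1,1,1).

∂_2: C_2 → C_1 maps a triangle to the signed sum of its edges. For instance
  ∂[1,7,9] = [7,9] − [1,9] + [1,7],
  ∂[1,2,8] = [2,8] − [1,8] + [1,2].
This gives a 27×18 integer matrix of rank 17; reducing to Smith normal form yields diagonal entries (1,1,1,1,1,1,1,1,1,1,1,1,1,1,1,1,1).

Reading off H_k = ker ∂_k / im ∂_{k+1}:

  H_0: rank C_0 − rank ∂_1 = 9 − 8 = 1, and the invariant factors of ∂_1 are all 1, so H_0 = Z.
  H_1: rank ker ∂_1 − rank ∂_2 = (27 − 8) − 17 = 2, and the invariant factors of ∂_2 are all 1, so H_1 = Z^2.
  H_2: rank ker ∂_2 − rank ∂_3 = (18 − 17) − 0 = 1, and there is no ∂_3, so H_2 = Z.

As a check, the Euler characteristic is 9 − 27 + 18 = 0, which agrees with 1 − 2 + 1 = 0.
(K is a triangulation of the torus T^2.)

H_0 ≅ Z,  H_1 ≅ Z^2,  H_2 ≅ Z.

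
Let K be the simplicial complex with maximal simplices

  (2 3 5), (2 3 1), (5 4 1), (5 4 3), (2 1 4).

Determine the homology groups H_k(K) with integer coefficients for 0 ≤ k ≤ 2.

Take the total order 1 < 2 < 3 < 4 < 5 on the vertex set. Then K (dimension 2) consists of the simplices:

  0-simplices (5): [1], [2], [3], [4], [5]
  1-simplices (10): [1,2], [1,3], [1,4], [1,5], [2,3], [2,4], [2,5], [3,4], [3,5], [4,5]
  2-simplices (5): [1,2,3], [1,2,4], [1,4,5], [2,3,5], [3,4,5]

so the chain groups are C_0 ≅ Z^5, C_1 ≅ Z^10, C_2 ≅ Z^5.

The boundary map ∂_1: C_1 → C_0 is given by ∂[p,q] = [q] − [p]. For instance
  ∂[3,4] = [4] − [3].
The 5×10 boundary matrix has rank 4 and Smith normal form diag(1,1,1,1).

Boundary ∂_2: C_2 → C_1 maps a triangle to the signed sum of its edges. For instance
  ∂[1,2,3] = [2,3] − [1,3] + [1,2],
  ∂[1,2,4] = [2,4] − [1,4] + [1,2].
The resulting 10×5 matrix has rank 5, and its Smith normal form has invariant factors (1,1,1,1,1).

Now H_k = ker ∂_k / im ∂_{k+1}, so:

  H_0: rank C_0 − rank ∂_1 = 5 − 4 = 1, and the invariant factors of ∂_1 are all 1, so H_0 ≅ Z.
  H_1: rank ker ∂_1 − rank ∂_2 = (10 − 4) − 5 = 1, and the invariant factors of ∂_2 are all 1, so H_1 ≅ Z.
  H_2: rank ker ∂_2 − rank ∂_3 = (5 − 5) − 0 = 0, and there is no ∂_3, so H_2 ≅ 0.

(K is a triangulation of the Möbius band.)

H_0 ≅ Z,  H_1 ≅ Z,  H_2 = 0.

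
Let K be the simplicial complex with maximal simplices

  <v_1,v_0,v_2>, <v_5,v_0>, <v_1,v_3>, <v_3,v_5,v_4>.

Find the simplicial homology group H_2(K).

We work with the vertex ordering v_0 < v_1 < v_2 < v_3 < v_4 < v_5. The simplices of K, each written with vertices in increasing order, are:

  0-simplices (6): [v_0], [v_1], [v_2], [v_3], [v_4], [v_5]
  1-simplices (8): [v_0,v_1], [v_0,v_2], [v_0,v_5], [v_1,v_2], [v_1,v_3], [v_3,v_4], [v_3,v_5], [v_4,v_5]
  2-simplices (2): [v_0,v_1,v_2], [v_3,v_4,v_5]

so the chain groups are C_0 ≅ Z^6, C_1 ≅ Z^8, C_2 ≅ Z^2.

The boundary map ∂_1: C_1 → C_0 sends each edge [p,q] (with p < q) to q − p. For instance
  ∂[v_4,v_5] = [v_5] − [v_4].
The resulting 6×8 matrix has rank 5, and its Smith normal form has invariant factors (1,1,1,1,1).

Boundary ∂_2: C_2 → C_1 sends each 2-simplex [p,q,r] to [q,r] − [p,r] + [p,q]. For instance
  ∂[v_0,v_1,v_2] = [v_1,v_2] − [v_0,v_2] + [v_0,v_1],
  ∂[v_3,v_4,v_5] = [v_4,v_5] − [v_3,v_5] + [v_3,v_4].
As a 8×2 matrix over Z this has rank 2, with invariant factors (1,1).

Computing H_k = (kernel of ∂_k) / (image of ∂_{k+1}):

  H_2: rank ker ∂_2 − rank ∂_3 = (2 − 2) − 0 = 0, and there is no ∂_3, so H_2 ≅ 0.

H_2 ≅ 0.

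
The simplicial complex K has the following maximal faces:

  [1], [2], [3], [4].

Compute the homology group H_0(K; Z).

H_0 = Z^4.

We work with the vertex ordering 1 < 2 < 3 < 4. The simplices of K, each written with vertices in increasing order, are:

  0-simplices (4): [1], [2], [3], [4]

Hence C_0 ≅ Z^4.

From H_k ≅ ker(∂_k) / im(∂_{k+1}) we obtain:

  H_0: rank C_0 − rank ∂_1 = 4 − 0 = 4, and there is no ∂_1, so H_0 ≅ Z^4.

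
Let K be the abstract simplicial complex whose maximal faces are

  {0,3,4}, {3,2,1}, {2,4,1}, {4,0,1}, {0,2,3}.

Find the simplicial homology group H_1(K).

Fix the vertex order 0 < 1 < 2 < 3 < 4 and write every simplex with vertices in increasing order. Then dim K = 2 and the simplices of K are:

  0-simplices (5): [0], [1], [2], [3], [4]
  1-simplices (10): [0,1], [0,2], [0,3], [0,4], [1,2], [1,3], [1,4], [2,3], [2,4], [3,4]
  2-simplices (5): [0,1,4], [0,2,3], [0,3,4], [1,2,3], [1,2,4]

so the chain groups are C_0 ≅ Z^5, C_1 ≅ Z^10, C_2 ≅ Z^5.

∂_1: C_1 → C_0 maps an edge to its endpoints' difference, ∂[p,q] = q − p.
The 5×10 boundary matrix has rank 4 and Smith normal form diag(1,1,1,1).

Boundary ∂_2: C_2 → C_1 acts by ∂[p,q,r] = [q,r] − [p,r] + [p,q]. For instance
  ∂[0,3,4] = [3,4] − [0,4] + [0,3],
  ∂[0,2,3] = [2,3] − [0,3] + [0,2].
The 10×5 boundary matrix has rank 5 and Smith normal form diag(1,1,1,1,1).

Now H_k = ker ∂_k / im ∂_{k+1}, so:

  H_1: rank ker ∂_1 − rank ∂_2 = (10 − 4) − 5 = 1, and the invariant factors of ∂_2 are all 1, so H_1 = Z.

(K is a triangulation of the Möbius band.)

H_1 = Z.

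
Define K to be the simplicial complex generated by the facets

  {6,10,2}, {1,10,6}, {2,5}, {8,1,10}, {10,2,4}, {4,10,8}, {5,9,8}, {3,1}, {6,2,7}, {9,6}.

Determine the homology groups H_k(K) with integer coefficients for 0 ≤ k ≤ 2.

We work with the vertex ordering 1 < 2 < 3 < 4 < 5 < 6 < 7 < 8 < 9 < 10. The simplices of K, each written with vertices in increasing order, are:

  0-simplices (10): [1], [2], [3], [4], [5], [6], [7], [8], [9], [10]
  1-simplices (18): [1,3], [1,6], [1,8], [1,10], [2,4], [2,5], [2,6], [2,7], [2,10], [4,8], [4,10], [5,8], [5,9], [6,7], [6,9], [6,10], [8,9], [8,10]
  2-simplices (7): [1,6,10], [1,8,10], [2,4,10], [2,6,7], [2,6,10], [4,8,10], [5,8,9]

Hence C_0 ≅ Z^10, C_1 ≅ Z^18, C_2 ≅ Z^7.

The boundary map ∂_1: C_1 → C_0 maps an edge to its endpoints' difference, ∂[p,q] = q − p.
The resulting 10×18 matrix has rank 9, and its Smith normal form has invariant factors (1,1,1,1,1,1,1,1,1).

The boundary map ∂_2: C_2 → C_1 acts by ∂[p,q,r] = [q,r] − [p,r] + [p,q]. For instance
  ∂[1,6,10] = [6,10] − [1,10] + [1,6],
  ∂[2,6,10] = [6,10] − [2,10] + [2,6].
The 18×7 boundary matrix has rank 7 and Smith normal form diag(1,1,1,1,1,1,1).

From H_k ≅ ker(∂_k) / im(∂_{k+1}) we obtain:

  H_0: rank C_0 − rank ∂_1 = 10 − 9 = 1, and the invariant factors of ∂_1 are all 1, so H_0 = Z.
  H_1: rank ker ∂_1 − rank ∂_2 = (18 − 9) − 7 = 2, and the invariant factors of ∂_2 are all 1, so H_1 = Z^2.
  H_2: rank ker ∂_2 − rank ∂_3 = (7 − 7) − 0 = 0, and there is no ∂_3, so H_2 = 0.

H_0 ≅ Z,  H_1 ≅ Z^2,  H_2 = 0.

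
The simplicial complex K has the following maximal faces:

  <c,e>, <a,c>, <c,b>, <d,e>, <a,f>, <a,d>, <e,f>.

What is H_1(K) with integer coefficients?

Order the vertices as a < b < c < d < e < f. Listing each simplex with vertices in this order, K has dimension 1 with simplices:

  0-simplices (6): a, b, c, d, e, f
  1-simplices (7): ac, ad, af, bc, ce, de, ef

Hence C_0 ≅ Z^6, C_1 ≅ Z^7.

Boundary ∂_1: C_1 → C_0 maps an edge to its endpoints' difference, ∂[p,q] = q − p. For instance
  ∂af = f − a.
The 6×7 boundary matrix has rank 5 and Smith normal form diag(1,1,1,1,1).

Reading off H_k = ker ∂_k / im ∂_{k+1}:

  H_1: rank ker ∂_1 − rank ∂_2 = (7 − 5) − 0 = 2, and there is no ∂_2, so H_1 = Z^2.

H_1 ≅ Z^2.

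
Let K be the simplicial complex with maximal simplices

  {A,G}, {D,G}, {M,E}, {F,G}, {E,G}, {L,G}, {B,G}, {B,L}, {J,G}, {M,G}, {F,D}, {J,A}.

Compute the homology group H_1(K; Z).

We work with the vertex ordering A < B < D < E < F < G < J < L < M. The simplices of K, each written with vertices in increasing order, are:

  0-simplices (9): A, B, D, E, F, G, J, L, M
  1-simplices (12): AG, AJ, BG, BL, DF, DG, EG, EM, FG, GJ, GL, GM

giving chain groups C_0 ≅ Z^9, C_1 ≅ Z^12.

The boundary map ∂_1: C_1 → C_0 is given by ∂[p,q] = [q] − [p]. For instance
  ∂GJ = J − G.
This gives a 9×12 integer matrix of rank 8; reducing to Smith normal form yields diagonal entries (1,1,1,1,1,1,1,1).

Now H_k = ker ∂_k / im ∂_{k+1}, so:

  H_1: rank ker ∂_1 − rank ∂_2 = (12 − 8) − 0 = 4, and there is no ∂_2, so H_1 = Z^4.

(K is a triangulation of a wedge of 4 circles.)

H_1 ≅ Z^4.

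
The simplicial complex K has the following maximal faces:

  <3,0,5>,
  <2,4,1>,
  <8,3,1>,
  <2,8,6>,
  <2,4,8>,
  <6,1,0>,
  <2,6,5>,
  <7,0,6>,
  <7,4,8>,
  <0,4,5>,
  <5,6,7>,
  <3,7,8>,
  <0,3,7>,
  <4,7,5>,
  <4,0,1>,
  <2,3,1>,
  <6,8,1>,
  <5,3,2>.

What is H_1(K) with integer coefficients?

H_1 = Z ⊕ Z/2.

Take the total order 0 < 1 < 2 < 3 < 4 < 5 < 6 < 7 < 8 on the vertex set. Then K (dimension 2) consists of the simplices:

  0-simplices (9): [0], [1], [2], [3], [4], [5], [6], [7], [8]
  1-simplices (27): (27 of them)
  2-simplices (18): [0,1,4], [0,1,6], [0,3,5], [0,3,7], [0,4,5], [0,6,7], [1,2,3], [1,2,4], [1,3,8], [1,6,8], [2,3,5], [2,4,8], [2,5,6], [2,6,8], [3,7,8], [4,5,7], [4,7,8], [5,6,7]

giving chain groups C_0 ≅ Z^9, C_1 ≅ Z^27, C_2 ≅ Z^18.

Boundary ∂_1: C_1 → C_0 sends each edge [p,q] (with p < q) to q − p. For instance
  ∂[5,6] = [6] − [5].
The resulting 9×27 matrix has rank 8, and its Smith normal form has invariant factors (1,1,1,1,1,1,1,1).

∂_2: C_2 → C_1 sends each 2-simplex [p,q,r] to [q,r] − [p,r] + [p,q]. For instance
  ∂[1,2,4] = [2,4] − [1,4] + [1,2],
  ∂[2,6,8] = [6,8] − [2,8] + [2,6].
The 27×18 boundary matrix has rank 18 and Smith normal form diag(1,1,1,1,1,1,1,1,1,1,1,1,1,1,1,1,1,2).

From H_k ≅ ker(∂_k) / im(∂_{k+1}) we obtain:

  H_1: rank ker ∂_1 − rank ∂_2 = (27 − 8) − 18 = 1, and ∂_2 has invariant factor 2 > 1, so H_1 = Z ⊕ Z/2.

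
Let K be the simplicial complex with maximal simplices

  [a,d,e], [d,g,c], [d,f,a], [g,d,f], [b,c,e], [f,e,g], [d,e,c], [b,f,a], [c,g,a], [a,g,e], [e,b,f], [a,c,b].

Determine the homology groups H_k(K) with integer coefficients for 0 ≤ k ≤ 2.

K has 7 vertices, 18 edges, 12 triangles.
rank ∂_0 = 0, rank ∂_1 = 6 ⇒ b_0 = 7 − 0 − 6 = 1; all invariant factors of ∂_1 are 1 so no torsion. So H_0 ≅ Z.
rank ∂_1 = 6, rank ∂_2 = 12 ⇒ b_1 = 18 − 6 − 12 = 0; ∂_2 has invariant factor(s) [2] giving torsion. So H_1 ≅ Z/2.
rank ∂_2 = 12, rank ∂_3 = 0 ⇒ b_2 = 12 − 12 − 0 = 0. So H_2 ≅ 0.

H_0 ≅ Z,  H_1 ≅ Z/2,  H_2 = 0.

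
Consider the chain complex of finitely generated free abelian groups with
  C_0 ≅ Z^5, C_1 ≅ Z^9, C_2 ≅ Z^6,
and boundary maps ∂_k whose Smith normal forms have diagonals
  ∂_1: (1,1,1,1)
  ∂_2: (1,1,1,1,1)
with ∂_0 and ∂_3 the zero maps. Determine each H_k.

H_0: b_0 = 5 − 0 − 4 = 1; torsion from ∂_1 factors > 1: none. So H_0 = Z.
H_1: b_1 = 9 − 4 − 5 = 0; torsion from ∂_2 factors > 1: none. So H_1 = 0.
H_2: b_2 = 6 − 5 − 0 = 1; torsion from ∂_3 factors > 1: none. So H_2 = Z.

H_0 = Z,  H_1 = 0,  H_2 = Z.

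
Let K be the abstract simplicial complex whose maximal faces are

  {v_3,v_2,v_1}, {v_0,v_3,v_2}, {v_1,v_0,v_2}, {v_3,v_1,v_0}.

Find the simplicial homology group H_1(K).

H_1 = 0.

Take the total order v_0 < v_1 < v_2 < v_3 on the vertex set. Then K (dimension 2) consists of the simplices:

  0-simplices (4): [v_0], [v_1], [v_2], [v_3]
  1-simplices (6): [v_0,v_1], [v_0,v_2], [v_0,v_3], [v_1,v_2], [v_1,v_3], [v_2,v_3]
  2-simplices (4): [v_0,v_1,v_2], [v_0,v_1,v_3], [v_0,v_2,v_3], [v_1,v_2,v_3]

Hence C_0 ≅ Z^4, C_1 ≅ Z^6, C_2 ≅ Z^4.

The boundary map ∂_1: C_1 → C_0 maps an edge to its endpoints' difference, ∂[p,q] = q − p. For instance
  ∂[v_0,v_3] = [v_3] − [v_0].
The resulting 4×6 matrix has rank 3, and its Smith normal form has invariant factors (1,1,1).

Boundary ∂_2: C_2 → C_1 maps a triangle to the signed sum of its edges. For instance
  ∂[v_0,v_1,v_2] = [v_1,v_2] − [v_0,v_2] + [v_0,v_1],
  ∂[v_0,v_2,v_3] = [v_2,v_3] − [v_0,v_3] + [v_0,v_2].
The resulting 6×4 matrix has rank 3, and its Smith normal form has invariant factors (1,1,1).

Computing H_k = (kernel of ∂_k) / (image of ∂_{k+1}):

  H_1: rank ker ∂_1 − rank ∂_2 = (6 − 3) − 3 = 0, and the invariant factors of ∂_2 are all 1, so H_1 ≅ 0.

(K is a triangulation of the 2-sphere S^2.)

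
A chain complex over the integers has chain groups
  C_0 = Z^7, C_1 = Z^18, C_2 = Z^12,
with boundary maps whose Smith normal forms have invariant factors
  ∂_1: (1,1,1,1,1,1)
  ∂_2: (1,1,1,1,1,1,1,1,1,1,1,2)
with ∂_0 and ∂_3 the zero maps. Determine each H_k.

H_0 ≅ Z,  H_1 ≅ Z/2,  H_2 = 0.

H_0: b_0 = 7 − 0 − 6 = 1; torsion from ∂_1 factors > 1: none. So H_0 ≅ Z.
H_1: b_1 = 18 − 6 − 12 = 0; torsion from ∂_2 factors > 1: [2]. So H_1 ≅ Z/2.
H_2: b_2 = 12 − 12 − 0 = 0; torsion from ∂_3 factors > 1: none. So H_2 ≅ 0.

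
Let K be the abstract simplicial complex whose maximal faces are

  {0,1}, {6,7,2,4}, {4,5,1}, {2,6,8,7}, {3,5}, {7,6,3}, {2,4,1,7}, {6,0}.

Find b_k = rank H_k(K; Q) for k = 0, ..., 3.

Fix the vertex order 0 < 1 < 2 < 3 < 4 < 5 < 6 < 7 < 8 and write every simplex with vertices in increasing order. Then dim K = 3 and the simplices of K are:

  0-simplices (9): [0], [1], [2], [3], [4], [5], [6], [7], [8]
  1-simplices (19): [0,1], [0,6], [1,2], [1,4], [1,5], [1,7], [2,4], [2,6], [2,7], [2,8], [3,5], [3,6], [3,7], [4,5], [4,6], [4,7], [6,7], [6,8], [7,8]
  2-simplices (12): [1,2,4], [1,2,7], [1,4,5], [1,4,7], [2,4,6], [2,4,7], [2,6,7], [2,6,8], [2,7,8], [3,6,7], [4,6,7], [6,7,8]
  3-simplices (3): [1,2,4,7], [2,4,6,7], [2,6,7,8]

giving chain groups C_0 ≅ Z^9, C_1 ≅ Z^19, C_2 ≅ Z^12, C_3 ≅ Z^3.

∂_1: C_1 → C_0 sends each edge [p,q] (with p < q) to q − p.
The 9×19 boundary matrix has rank 8 and Smith normal form diag(1,1,1,1,1,1,1,1).

Boundary ∂_2: C_2 → C_1 sends each 2-simplex [p,q,r] to [q,r] − [p,r] + [p,q]. For instance
  ∂[2,7,8] = [7,8] − [2,8] + [2,7],
  ∂[2,4,6] = [4,6] − [2,6] + [2,4].
As a 19×12 matrix over Z this has rank 9, with invariant factors (1,1,1,1,1,1,1,1,1).

∂_3: C_3 → C_2 sends each 3-simplex σ to the alternating sum Σ_i (−1)^i (σ with its i-th vertex removed). For instance
  ∂[2,6,7,8] = [6,7,8] − [2,7,8] + [2,6,8] − [2,6,7],
  ∂[2,4,6,7] = [4,6,7] − [2,6,7] + [2,4,7] − [2,4,6].
The 12×3 boundary matrix has rank 3 and Smith normal form diag(1,1,1).

Computing H_k = (kernel of ∂_k) / (image of ∂_{k+1}):

  H_0: rank C_0 − rank ∂_1 = 9 − 8 = 1, and the invariant factors of ∂_1 are all 1, so H_0 ≅ Z.
  H_1: rank ker ∂_1 − rank ∂_2 = (19 − 8) − 9 = 2, and the invariant factors of ∂_2 are all 1, so H_1 ≅ Z^2.
  H_2: rank ker ∂_2 − rank ∂_3 = (12 − 9) − 3 = 0, and the invariant factors of ∂_3 are all 1, so H_2 ≅ 0.
  H_3: rank ker ∂_3 − rank ∂_4 = (3 − 3) − 0 = 0, and there is no ∂_4, so H_3 ≅ 0.

Hence the Betti numbers are b_0 = 1, b_1 = 2, b_2 = 0, b_3 = 0.

b_0 = 1, b_1 = 2, b_2 = 0, b_3 = 0.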